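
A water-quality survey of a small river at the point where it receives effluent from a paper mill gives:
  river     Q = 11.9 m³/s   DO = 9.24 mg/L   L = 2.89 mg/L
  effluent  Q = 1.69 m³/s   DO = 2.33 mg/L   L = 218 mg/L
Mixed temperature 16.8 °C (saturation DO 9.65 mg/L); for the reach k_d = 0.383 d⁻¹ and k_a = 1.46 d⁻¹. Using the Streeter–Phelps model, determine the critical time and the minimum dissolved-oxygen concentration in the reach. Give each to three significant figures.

t_c ≈ 1.12 d; minimum DO ≈ 4.59 mg/L

Mixed DO = (11.9×9.24 + 1.69×2.33)/(11.9+1.69) = 113.9/13.59 = 8.381 mg/L.
Mixed L₀ = (11.9×2.89 + 1.69×218)/(13.59) = 402.8/13.59 = 29.64 mg/L.
Initial deficit D₀ = C_s − DO₀ = 9.65 − 8.381 = 1.269 mg/L.
t_c = (1/1.077) ln[(1.46/0.383)(1 − 1.269×1.077/(0.383×29.64))] = 0.9285 × ln(3.353) = 1.123 d.
D_c = (0.383/1.46) × 29.64 × e^(−0.383×1.123) = 0.2623 × 29.64 × 0.6504 = 5.057 mg/L.
Minimum DO = 9.65 − 5.057 = 4.593 mg/L.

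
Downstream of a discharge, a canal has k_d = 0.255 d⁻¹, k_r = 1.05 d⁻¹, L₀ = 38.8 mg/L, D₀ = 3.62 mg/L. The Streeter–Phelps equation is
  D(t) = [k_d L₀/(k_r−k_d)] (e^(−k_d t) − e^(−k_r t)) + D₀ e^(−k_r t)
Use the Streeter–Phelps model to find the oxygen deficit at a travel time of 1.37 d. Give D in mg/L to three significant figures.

k_d L₀/(k_r−k_d) = 0.255×38.8/(1.05−0.255) = 9.894/0.7950 = 12.45 mg/L.
e^(−k_d t) = e^(−0.255×1.370) = 0.7051; e^(−k_r t) = e^(−1.05×1.370) = 0.2373.
D = 12.45 × (0.7051 − 0.2373) + 3.62 × 0.2373 = 5.823 + 0.8590 = 6.682 mg/L.

D ≈ 6.68 mg/L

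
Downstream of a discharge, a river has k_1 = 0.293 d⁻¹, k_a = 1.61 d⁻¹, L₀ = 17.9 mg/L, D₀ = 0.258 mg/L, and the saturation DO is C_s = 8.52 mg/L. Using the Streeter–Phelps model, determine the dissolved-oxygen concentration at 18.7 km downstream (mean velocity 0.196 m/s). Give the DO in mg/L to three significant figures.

DO ≈ 6.27 mg/L

Travel time t = x/v = 18.7 km / (0.196 m/s) = 18700 m / 0.196 m/s = 95410 s = 1.104 d.
k_1 L₀/(k_a−k_1) = 0.293×17.9/(1.61−0.293) = 5.245/1.317 = 3.982 mg/L.
e^(−k_1 t) = e^(−0.293×1.104) = 0.7236; e^(−k_a t) = e^(−1.61×1.104) = 0.1690.
D = 3.982 × (0.7236 − 0.1690) + 0.258 × 0.1690 = 2.208 + 0.04360 = 2.252 mg/L.
DO = C_s − D = 8.52 − 2.252 = 6.268 mg/L.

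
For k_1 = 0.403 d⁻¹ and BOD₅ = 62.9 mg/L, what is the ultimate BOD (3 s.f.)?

L₀ ≈ 72.6 mg/L

BOD₅ = L₀(1 − e^(−5k_1)) ⇒ L₀ = BOD₅ / (1 − e^(−5×0.403))
= 62.9 / (1 − 0.1333) = 62.9 / 0.8667 = 72.58 mg/L.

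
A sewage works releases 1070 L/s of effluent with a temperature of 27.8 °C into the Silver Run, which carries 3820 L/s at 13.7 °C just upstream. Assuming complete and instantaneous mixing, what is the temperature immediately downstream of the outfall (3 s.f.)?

Flow-weighted mixing: C = (Q_r C_r + Q_w C_w)/(Q_r + Q_w)
= (3820×13.7 + 1070×27.8)/(3820 + 1070) = 82080/4890 = 16.79 °C.

16.8 °C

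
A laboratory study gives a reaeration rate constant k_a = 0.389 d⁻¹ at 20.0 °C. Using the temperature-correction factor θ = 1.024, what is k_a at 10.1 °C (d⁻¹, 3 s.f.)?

k_a ≈ 0.308 d⁻¹

k_a(T₂) = k_a(T₁) · θ^(T₂−T₁) = 0.389 × 1.024^(10.1−20.0)
= 0.389 × 1.024^-9.90 = 0.389 × 0.7907 = 0.3076 d⁻¹.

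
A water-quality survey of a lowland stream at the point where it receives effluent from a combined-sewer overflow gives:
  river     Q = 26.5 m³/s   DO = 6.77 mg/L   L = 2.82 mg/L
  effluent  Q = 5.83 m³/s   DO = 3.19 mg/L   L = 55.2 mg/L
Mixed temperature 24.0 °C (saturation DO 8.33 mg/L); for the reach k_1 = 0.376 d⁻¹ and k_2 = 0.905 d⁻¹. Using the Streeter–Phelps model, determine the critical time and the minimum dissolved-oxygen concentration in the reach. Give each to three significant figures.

t_c ≈ 1.11 d; minimum DO ≈ 4.97 mg/L

Mixed DO = (26.5×6.77 + 5.83×3.19)/(26.5+5.83) = 198.0/32.33 = 6.124 mg/L.
Mixed L₀ = (26.5×2.82 + 5.83×55.2)/(32.33) = 396.5/32.33 = 12.27 mg/L.
Initial deficit D₀ = C_s − DO₀ = 8.33 − 6.124 = 2.206 mg/L.
t_c = (1/0.5290) ln[(0.905/0.376)(1 − 2.206×0.5290/(0.376×12.27))] = 1.890 × ln(1.798) = 1.109 d.
D_c = (0.376/0.905) × 12.27 × e^(−0.376×1.109) = 0.4155 × 12.27 × 0.6590 = 3.358 mg/L.
Minimum DO = 8.33 − 3.358 = 4.972 mg/L.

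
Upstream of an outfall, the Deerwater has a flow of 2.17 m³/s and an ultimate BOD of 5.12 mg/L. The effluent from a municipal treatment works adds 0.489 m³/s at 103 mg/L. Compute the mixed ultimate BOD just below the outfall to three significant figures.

Flow-weighted mixing: C = (Q_r C_r + Q_w C_w)/(Q_r + Q_w)
= (2.17×5.12 + 0.489×103)/(2.17 + 0.489) = 61.48/2.659 = 23.12 mg/L.

23.1 mg/L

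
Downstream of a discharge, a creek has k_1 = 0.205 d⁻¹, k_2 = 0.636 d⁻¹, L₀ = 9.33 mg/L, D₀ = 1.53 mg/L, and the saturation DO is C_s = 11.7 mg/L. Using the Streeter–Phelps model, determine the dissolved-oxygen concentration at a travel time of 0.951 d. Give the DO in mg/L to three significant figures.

DO ≈ 9.64 mg/L

k_1 L₀/(k_2−k_1) = 0.205×9.33/(0.636−0.205) = 1.913/0.4310 = 4.438 mg/L.
e^(−k_1 t) = e^(−0.205×0.9510) = 0.8229; e^(−k_2 t) = e^(−0.636×0.9510) = 0.5462.
D = 4.438 × (0.8229 − 0.5462) + 1.53 × 0.5462 = 1.228 + 0.8356 = 2.064 mg/L.
DO = C_s − D = 11.7 − 2.064 = 9.636 mg/L.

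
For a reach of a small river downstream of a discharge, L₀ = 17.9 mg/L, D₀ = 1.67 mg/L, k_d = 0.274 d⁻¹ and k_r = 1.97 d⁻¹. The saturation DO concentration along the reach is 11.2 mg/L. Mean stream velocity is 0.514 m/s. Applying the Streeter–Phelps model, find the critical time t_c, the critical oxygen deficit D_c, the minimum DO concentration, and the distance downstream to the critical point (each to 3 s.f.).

t_c ≈ 0.655 d; D_c ≈ 2.08 mg/L; min DO ≈ 9.12 mg/L; x_c ≈ 29.1 km

With k_r/k_d = 7.190 and 1 − D₀(k_r−k_d)/(k_d L₀) = 0.4225,
t_c = ln(7.190 × 0.4225) / (1.97 − 0.274) = ln(3.038) / 1.696 = 1.111/1.696 = 0.6552 d.
L(t_c) = L₀ e^(−k_d t_c) = 17.9 × 0.8357 = 14.96 mg/L, and at the critical point k_r D_c = k_d L, so D_c = (0.274/1.97) × 14.96 = 2.081 mg/L.
Minimum DO = C_s − D_c = 11.2 − 2.081 = 9.119 mg/L.
x_c = v t_c = 0.514 m/s × 0.6552 d × 86400 s/d = 29100 m ≈ 29.1 km.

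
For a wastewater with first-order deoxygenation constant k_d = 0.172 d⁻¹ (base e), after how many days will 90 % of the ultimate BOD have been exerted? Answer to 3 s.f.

t ≈ 13.4 d

y/L₀ = 1 − e^(−k_d t) = 0.90 ⇒ e^(−k_d t) = 0.100
t = −ln(0.100) / 0.172 = 2.303 / 0.172 = 13.39 d.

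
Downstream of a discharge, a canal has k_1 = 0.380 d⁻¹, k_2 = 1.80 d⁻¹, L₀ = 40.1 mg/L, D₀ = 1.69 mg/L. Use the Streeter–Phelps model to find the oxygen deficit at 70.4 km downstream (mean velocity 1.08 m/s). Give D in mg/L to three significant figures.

Travel time t = x/v = 70.4 km / (1.08 m/s) = 70400 m / 1.08 m/s = 65190 s = 0.7545 d.
k_1 L₀/(k_2−k_1) = 0.380×40.1/(1.80−0.380) = 15.24/1.420 = 10.73 mg/L.
e^(−k_1 t) = e^(−0.380×0.7545) = 0.7507; e^(−k_2 t) = e^(−1.80×0.7545) = 0.2572.
D = 10.73 × (0.7507 − 0.2572) + 1.69 × 0.2572 = 5.297 + 0.4346 = 5.731 mg/L.

D ≈ 5.73 mg/L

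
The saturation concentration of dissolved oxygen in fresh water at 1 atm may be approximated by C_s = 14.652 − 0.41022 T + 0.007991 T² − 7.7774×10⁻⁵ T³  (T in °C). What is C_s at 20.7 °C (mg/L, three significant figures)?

C_s ≈ 8.89 mg/L

C_s = 14.652 − 0.41022×20.7 + 0.007991×20.7² − 7.7774×10⁻⁵×20.7³ = 8.895 mg/L.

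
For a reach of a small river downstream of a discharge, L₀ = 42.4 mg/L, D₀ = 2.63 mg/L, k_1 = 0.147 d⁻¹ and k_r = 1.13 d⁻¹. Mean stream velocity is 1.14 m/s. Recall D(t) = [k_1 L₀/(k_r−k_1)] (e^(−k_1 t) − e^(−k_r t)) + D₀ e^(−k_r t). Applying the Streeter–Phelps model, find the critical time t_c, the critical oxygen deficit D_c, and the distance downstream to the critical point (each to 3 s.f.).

t_c = [1/(k_r−k_1)] ln[(k_r/k_1)(1 − D₀(k_r−k_1)/(k_1 L₀))]
= [1/(1.13−0.147)] ln[(1.13/0.147)(1 − 2.63×0.9830/(0.147×42.4))]
= (1/0.9830) ln[7.687 × 0.5852] = 1.017 × ln(4.499) = 1.017 × 1.504 = 1.530 d.
D_c = (k_1/k_r) L₀ e^(−k_1 t_c) = (0.147/1.13) × 42.4 × e^(−0.147×1.530) = 0.1301 × 42.4 × 0.7986 = 4.405 mg/L.
x_c = v t_c = 1.14 m/s × 1.530 d × 86400 s/d = 150700 m ≈ 151 km.

t_c ≈ 1.53 d; D_c ≈ 4.40 mg/L; x_c ≈ 151 km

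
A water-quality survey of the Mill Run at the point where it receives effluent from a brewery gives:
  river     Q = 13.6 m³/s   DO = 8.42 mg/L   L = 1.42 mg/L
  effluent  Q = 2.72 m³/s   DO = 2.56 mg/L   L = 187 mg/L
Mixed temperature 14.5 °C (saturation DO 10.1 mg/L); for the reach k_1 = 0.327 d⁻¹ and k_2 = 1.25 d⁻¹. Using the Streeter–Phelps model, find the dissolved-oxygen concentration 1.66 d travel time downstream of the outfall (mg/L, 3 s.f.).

DO ≈ 4.55 mg/L

Mixed DO = (13.6×8.42 + 2.72×2.56)/(13.6+2.72) = 121.5/16.32 = 7.443 mg/L.
Mixed L₀ = (13.6×1.42 + 2.72×187)/(16.32) = 528.0/16.32 = 32.35 mg/L.
Initial deficit D₀ = C_s − DO₀ = 10.1 − 7.443 = 2.657 mg/L.
D(1.66) = [0.327×32.35/(1.25−0.327)](e^(−0.327×1.66) − e^(−1.25×1.66)) + 2.657 e^(−1.25×1.66)
= 11.46 × (0.5811 − 0.1256) + 2.657 × 0.1256 = 5.555 mg/L.
DO = 10.1 − 5.555 = 4.545 mg/L.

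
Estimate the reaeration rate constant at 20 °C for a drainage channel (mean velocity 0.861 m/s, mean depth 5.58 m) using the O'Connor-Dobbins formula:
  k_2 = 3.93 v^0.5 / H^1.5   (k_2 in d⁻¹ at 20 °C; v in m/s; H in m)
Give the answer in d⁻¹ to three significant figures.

k_2 ≈ 0.277 d⁻¹

k_2 = 3.93 × 0.861^0.5 / 5.58^1.5 = 3.93 × 0.9279 / 13.18 = 0.2767 d⁻¹.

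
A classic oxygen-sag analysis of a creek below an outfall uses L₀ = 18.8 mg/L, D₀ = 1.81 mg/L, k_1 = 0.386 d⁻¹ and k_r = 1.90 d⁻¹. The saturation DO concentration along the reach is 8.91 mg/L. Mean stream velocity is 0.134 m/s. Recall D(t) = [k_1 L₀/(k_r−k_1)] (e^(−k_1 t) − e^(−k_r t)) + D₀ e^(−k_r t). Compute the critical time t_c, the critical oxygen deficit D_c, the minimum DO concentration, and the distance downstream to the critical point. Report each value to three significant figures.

t_c = [1/(k_r−k_1)] ln[(k_r/k_1)(1 − D₀(k_r−k_1)/(k_1 L₀))]
= [1/(1.90−0.386)] ln[(1.90/0.386)(1 − 1.81×1.514/(0.386×18.8))]
= (1/1.514) ln[4.922 × 0.6224] = 0.6605 × ln(3.064) = 0.6605 × 1.120 = 0.7395 d.
L(t_c) = L₀ e^(−k_1 t_c) = 18.8 × 0.7517 = 14.13 mg/L, and at the critical point k_r D_c = k_1 L, so D_c = (0.386/1.90) × 14.13 = 2.871 mg/L.
Minimum DO = C_s − D_c = 8.91 − 2.871 = 6.039 mg/L.
x_c = v t_c = 0.134 m/s × 0.7395 d × 86400 s/d = 8561 m ≈ 8.56 km.

t_c ≈ 0.739 d; D_c ≈ 2.87 mg/L; min DO ≈ 6.04 mg/L; x_c ≈ 8.56 km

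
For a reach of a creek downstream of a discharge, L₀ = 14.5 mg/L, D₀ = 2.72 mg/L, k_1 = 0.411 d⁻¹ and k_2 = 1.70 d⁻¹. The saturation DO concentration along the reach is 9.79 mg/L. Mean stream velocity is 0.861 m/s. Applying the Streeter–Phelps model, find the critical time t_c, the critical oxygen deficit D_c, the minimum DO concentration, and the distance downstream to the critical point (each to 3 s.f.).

t_c = [1/(k_2−k_1)] ln[(k_2/k_1)(1 − D₀(k_2−k_1)/(k_1 L₀))]
= [1/(1.70−0.411)] ln[(1.70/0.411)(1 − 2.72×1.289/(0.411×14.5))]
= (1/1.289) ln[4.136 × 0.4117] = 0.7758 × ln(1.703) = 0.7758 × 0.5323 = 0.4129 d.
L(t_c) = L₀ e^(−k_1 t_c) = 14.5 × 0.8439 = 12.24 mg/L, and at the critical point k_2 D_c = k_1 L, so D_c = (0.411/1.70) × 12.24 = 2.958 mg/L.
Minimum DO = C_s − D_c = 9.79 − 2.958 = 6.832 mg/L.
x_c = v t_c = 0.861 m/s × 0.4129 d × 86400 s/d = 30720 m ≈ 30.7 km.

t_c ≈ 0.413 d; D_c ≈ 2.96 mg/L; min DO ≈ 6.83 mg/L; x_c ≈ 30.7 km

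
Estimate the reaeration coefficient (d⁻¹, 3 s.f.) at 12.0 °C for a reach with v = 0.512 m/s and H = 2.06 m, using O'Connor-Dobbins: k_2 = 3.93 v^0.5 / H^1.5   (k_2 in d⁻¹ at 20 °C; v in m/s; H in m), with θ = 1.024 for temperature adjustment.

k_2(20) = 3.93 × 0.512^0.5 / 2.06^1.5 = 3.93 × 0.7155 / 2.957 = 0.9511 d⁻¹.
k_2(12.0) = 0.9511 × 1.024^(12.0−20) = 0.9511 × 0.8272 = 0.7867 d⁻¹.

k_2 ≈ 0.787 d⁻¹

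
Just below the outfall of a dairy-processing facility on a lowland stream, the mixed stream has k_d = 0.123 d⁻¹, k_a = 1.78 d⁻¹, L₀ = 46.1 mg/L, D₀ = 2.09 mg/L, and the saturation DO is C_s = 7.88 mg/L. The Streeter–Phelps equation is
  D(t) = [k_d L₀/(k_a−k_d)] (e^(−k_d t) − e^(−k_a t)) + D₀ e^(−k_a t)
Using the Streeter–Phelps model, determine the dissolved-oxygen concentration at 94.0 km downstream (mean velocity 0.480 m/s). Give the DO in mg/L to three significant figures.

Travel time t = x/v = 94.0 km / (0.480 m/s) = 94000 m / 0.480 m/s = 195800 s = 2.267 d.
k_d L₀/(k_a−k_d) = 0.123×46.1/(1.78−0.123) = 5.670/1.657 = 3.422 mg/L.
e^(−k_d t) = e^(−0.123×2.267) = 0.7567; e^(−k_a t) = e^(−1.78×2.267) = 0.01769.
D = 3.422 × (0.7567 − 0.01769) + 2.09 × 0.01769 = 2.529 + 0.03698 = 2.566 mg/L.
DO = C_s − D = 7.88 − 2.566 = 5.314 mg/L.

DO ≈ 5.31 mg/L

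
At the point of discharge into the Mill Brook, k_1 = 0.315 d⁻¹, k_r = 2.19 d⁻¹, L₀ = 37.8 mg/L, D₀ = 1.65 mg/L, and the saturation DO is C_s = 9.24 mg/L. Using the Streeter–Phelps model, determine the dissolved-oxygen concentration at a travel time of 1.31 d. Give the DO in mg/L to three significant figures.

DO ≈ 5.30 mg/L

k_1 L₀/(k_r−k_1) = 0.315×37.8/(2.19−0.315) = 11.91/1.875 = 6.350 mg/L.
e^(−k_1 t) = e^(−0.315×1.310) = 0.6619; e^(−k_r t) = e^(−2.19×1.310) = 0.05676.
D = 6.350 × (0.6619 − 0.05676) + 1.65 × 0.05676 = 3.843 + 0.09366 = 3.936 mg/L.
DO = C_s − D = 9.24 − 3.936 = 5.304 mg/L.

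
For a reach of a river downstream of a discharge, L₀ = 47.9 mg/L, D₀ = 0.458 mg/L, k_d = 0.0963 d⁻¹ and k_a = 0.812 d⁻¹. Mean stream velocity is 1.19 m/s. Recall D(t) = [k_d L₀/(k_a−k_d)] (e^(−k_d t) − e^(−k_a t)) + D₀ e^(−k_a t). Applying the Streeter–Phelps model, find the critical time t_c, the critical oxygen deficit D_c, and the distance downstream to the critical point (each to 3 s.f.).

t_c = [1/(k_a−k_d)] ln[(k_a/k_d)(1 − D₀(k_a−k_d)/(k_d L₀))]
= [1/(0.812−0.0963)] ln[(0.812/0.0963)(1 − 0.458×0.7157/(0.0963×47.9))]
= (1/0.7157) ln[8.432 × 0.9289] = 1.397 × ln(7.833) = 1.397 × 2.058 = 2.876 d.
D_c = (k_d/k_a) L₀ e^(−k_d t_c) = (0.0963/0.812) × 47.9 × e^(−0.0963×2.876) = 0.1186 × 47.9 × 0.7581 = 4.307 mg/L.
x_c = v t_c = 1.19 m/s × 2.876 d × 86400 s/d = 295700 m ≈ 296 km.

t_c ≈ 2.88 d; D_c ≈ 4.31 mg/L; x_c ≈ 296 km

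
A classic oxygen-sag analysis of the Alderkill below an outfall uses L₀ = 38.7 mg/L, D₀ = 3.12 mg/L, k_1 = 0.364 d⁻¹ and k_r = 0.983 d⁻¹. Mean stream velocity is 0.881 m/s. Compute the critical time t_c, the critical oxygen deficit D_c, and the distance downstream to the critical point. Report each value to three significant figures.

At the critical point dD/dt = 0, so k_1 L₀ e^(−k_1 t) = k_r D. Substituting D(t) from the Streeter–Phelps equation and solving for t gives
t_c = ln[(k_r/k_1)(1 − D₀(k_r−k_1)/(k_1 L₀))] / (k_r−k_1).
Here k_r−k_1 = 0.6190 d⁻¹ and 1 − D₀(k_r−k_1)/(k_1 L₀) = 1 − 3.12×0.6190/(0.364×38.7) = 0.8629, so
t_c = ln(2.701 × 0.8629) / 0.6190 = 0.8460 / 0.6190 = 1.367 d.
L(t_c) = L₀ e^(−k_1 t_c) = 38.7 × 0.6081 = 23.53 mg/L, and at the critical point k_r D_c = k_1 L, so D_c = (0.364/0.983) × 23.53 = 8.714 mg/L.
x_c = v t_c = 0.881 m/s × 1.367 d × 86400 s/d = 104000 m ≈ 104 km.

t_c ≈ 1.37 d; D_c ≈ 8.71 mg/L; x_c ≈ 104 km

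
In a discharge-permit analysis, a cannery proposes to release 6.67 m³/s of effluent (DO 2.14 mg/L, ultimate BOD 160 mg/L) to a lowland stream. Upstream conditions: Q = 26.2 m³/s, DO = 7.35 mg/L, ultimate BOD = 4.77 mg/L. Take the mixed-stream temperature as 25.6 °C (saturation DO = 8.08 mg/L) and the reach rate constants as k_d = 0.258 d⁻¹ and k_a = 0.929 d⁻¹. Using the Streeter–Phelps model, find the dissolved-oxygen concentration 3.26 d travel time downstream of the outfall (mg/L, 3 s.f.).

DO ≈ 2.65 mg/L

Mixed DO = (26.2×7.35 + 6.67×2.14)/(26.2+6.67) = 206.8/32.87 = 6.293 mg/L.
Mixed L₀ = (26.2×4.77 + 6.67×160)/(32.87) = 1192/32.87 = 36.27 mg/L.
Initial deficit D₀ = C_s − DO₀ = 8.08 − 6.293 = 1.787 mg/L.
D(3.26) = [0.258×36.27/(0.929−0.258)](e^(−0.258×3.26) − e^(−0.929×3.26)) + 1.787 e^(−0.929×3.26)
= 13.95 × (0.4312 − 0.04839) + 1.787 × 0.04839 = 5.426 mg/L.
DO = 8.08 − 5.426 = 2.654 mg/L.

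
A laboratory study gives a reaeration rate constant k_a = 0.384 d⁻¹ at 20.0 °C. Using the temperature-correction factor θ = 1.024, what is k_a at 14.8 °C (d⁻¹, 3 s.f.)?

k_a(T₂) = k_a(T₁) · θ^(T₂−T₁) = 0.384 × 1.024^(14.8−20.0)
= 0.384 × 1.024^-5.20 = 0.384 × 0.8840 = 0.3394 d⁻¹.

k_a ≈ 0.339 d⁻¹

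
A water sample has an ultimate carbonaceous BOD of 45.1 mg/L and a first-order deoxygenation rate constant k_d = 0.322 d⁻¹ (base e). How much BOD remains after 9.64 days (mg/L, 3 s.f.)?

L ≈ 2.02 mg/L

L_t = L₀ e^(−k_d t) = 45.1 × e^(−0.322×9.64) = 45.1 × 0.04487 = 2.023 mg/L.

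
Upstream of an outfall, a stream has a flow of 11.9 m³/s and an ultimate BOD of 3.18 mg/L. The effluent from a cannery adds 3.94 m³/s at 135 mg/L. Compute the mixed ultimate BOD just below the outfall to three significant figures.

36.0 mg/L

Flow-weighted mixing: C = (Q_r C_r + Q_w C_w)/(Q_r + Q_w)
= (11.9×3.18 + 3.94×135)/(11.9 + 3.94) = 569.7/15.84 = 35.97 mg/L.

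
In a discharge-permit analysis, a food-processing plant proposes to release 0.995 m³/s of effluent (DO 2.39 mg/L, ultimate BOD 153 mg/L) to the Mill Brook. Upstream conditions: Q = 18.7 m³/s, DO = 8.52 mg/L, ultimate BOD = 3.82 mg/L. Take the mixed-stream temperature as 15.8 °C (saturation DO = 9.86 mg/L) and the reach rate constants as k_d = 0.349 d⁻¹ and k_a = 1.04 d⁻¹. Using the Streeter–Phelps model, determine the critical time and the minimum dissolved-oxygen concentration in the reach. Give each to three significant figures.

Mixed DO = (18.7×8.52 + 0.995×2.39)/(18.7+0.995) = 161.7/19.70 = 8.210 mg/L.
Mixed L₀ = (18.7×3.82 + 0.995×153)/(19.70) = 223.7/19.70 = 11.36 mg/L.
Initial deficit D₀ = C_s − DO₀ = 9.86 − 8.210 = 1.650 mg/L.
t_c = (1/0.6910) ln[(1.04/0.349)(1 − 1.650×0.6910/(0.349×11.36))] = 1.447 × ln(2.123) = 1.089 d.
D_c = (0.349/1.04) × 11.36 × e^(−0.349×1.089) = 0.3356 × 11.36 × 0.6837 = 2.606 mg/L.
Minimum DO = 9.86 − 2.606 = 7.254 mg/L.

t_c ≈ 1.09 d; minimum DO ≈ 7.25 mg/L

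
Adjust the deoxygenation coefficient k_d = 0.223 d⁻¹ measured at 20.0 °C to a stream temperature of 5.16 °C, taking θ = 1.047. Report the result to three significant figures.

k_d(T₂) = k_d(T₁) · θ^(T₂−T₁) = 0.223 × 1.047^(5.16−20.0)
= 0.223 × 1.047^-14.8 = 0.223 × 0.5058 = 0.1128 d⁻¹.

k_d ≈ 0.113 d⁻¹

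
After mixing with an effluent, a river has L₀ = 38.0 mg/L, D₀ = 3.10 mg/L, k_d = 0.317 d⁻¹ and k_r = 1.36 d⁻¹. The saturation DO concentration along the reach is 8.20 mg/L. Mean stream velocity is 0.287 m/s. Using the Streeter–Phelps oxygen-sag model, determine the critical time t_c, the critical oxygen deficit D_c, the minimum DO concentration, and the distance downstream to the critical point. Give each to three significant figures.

t_c = [1/(k_r−k_d)] ln[(k_r/k_d)(1 − D₀(k_r−k_d)/(k_d L₀))]
= [1/(1.36−0.317)] ln[(1.36/0.317)(1 − 3.10×1.043/(0.317×38.0))]
= (1/1.043) ln[4.290 × 0.7316] = 0.9588 × ln(3.139) = 0.9588 × 1.144 = 1.097 d.
L(t_c) = L₀ e^(−k_d t_c) = 38.0 × 0.7064 = 26.84 mg/L, and at the critical point k_r D_c = k_d L, so D_c = (0.317/1.36) × 26.84 = 6.256 mg/L.
Minimum DO = C_s − D_c = 8.20 − 6.256 = 1.944 mg/L.
x_c = v t_c = 0.287 m/s × 1.097 d × 86400 s/d = 27190 m ≈ 27.2 km.

t_c ≈ 1.10 d; D_c ≈ 6.26 mg/L; min DO ≈ 1.94 mg/L; x_c ≈ 27.2 km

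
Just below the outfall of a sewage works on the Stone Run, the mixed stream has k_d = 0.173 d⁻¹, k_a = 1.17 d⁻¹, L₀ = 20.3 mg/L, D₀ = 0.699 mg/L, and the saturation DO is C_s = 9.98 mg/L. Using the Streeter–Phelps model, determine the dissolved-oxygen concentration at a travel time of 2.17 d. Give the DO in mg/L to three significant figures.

k_d L₀/(k_a−k_d) = 0.173×20.3/(1.17−0.173) = 3.512/0.9970 = 3.522 mg/L.
e^(−k_d t) = e^(−0.173×2.170) = 0.6870; e^(−k_a t) = e^(−1.17×2.170) = 0.07895.
D = 3.522 × (0.6870 − 0.07895) + 0.699 × 0.07895 = 2.142 + 0.05519 = 2.197 mg/L.
DO = C_s − D = 9.98 − 2.197 = 7.783 mg/L.

DO ≈ 7.78 mg/L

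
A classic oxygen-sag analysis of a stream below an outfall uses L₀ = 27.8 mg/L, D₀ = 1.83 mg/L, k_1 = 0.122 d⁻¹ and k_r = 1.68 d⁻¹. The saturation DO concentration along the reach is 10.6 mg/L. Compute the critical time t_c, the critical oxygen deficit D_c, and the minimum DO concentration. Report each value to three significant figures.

t_c = [1/(k_r−k_1)] ln[(k_r/k_1)(1 − D₀(k_r−k_1)/(k_1 L₀))]
= [1/(1.68−0.122)] ln[(1.68/0.122)(1 − 1.83×1.558/(0.122×27.8))]
= (1/1.558) ln[13.77 × 0.1594] = 0.6418 × ln(2.194) = 0.6418 × 0.7859 = 0.5044 d.
L(t_c) = L₀ e^(−k_1 t_c) = 27.8 × 0.9403 = 26.14 mg/L, and at the critical point k_r D_c = k_1 L, so D_c = (0.122/1.68) × 26.14 = 1.898 mg/L.
Minimum DO = C_s − D_c = 10.6 − 1.898 = 8.702 mg/L.

t_c ≈ 0.504 d; D_c ≈ 1.90 mg/L; min DO ≈ 8.70 mg/L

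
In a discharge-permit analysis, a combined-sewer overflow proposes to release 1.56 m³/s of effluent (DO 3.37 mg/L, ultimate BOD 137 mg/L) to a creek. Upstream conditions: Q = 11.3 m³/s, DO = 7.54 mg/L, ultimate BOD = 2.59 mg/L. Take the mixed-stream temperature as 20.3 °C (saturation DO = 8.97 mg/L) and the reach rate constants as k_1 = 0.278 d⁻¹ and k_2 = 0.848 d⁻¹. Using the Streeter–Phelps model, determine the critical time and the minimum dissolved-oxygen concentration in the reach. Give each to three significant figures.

t_c ≈ 1.54 d; minimum DO ≈ 4.94 mg/L

Mixed DO = (11.3×7.54 + 1.56×3.37)/(11.3+1.56) = 90.46/12.86 = 7.034 mg/L.
Mixed L₀ = (11.3×2.59 + 1.56×137)/(12.86) = 243.0/12.86 = 18.89 mg/L.
Initial deficit D₀ = C_s − DO₀ = 8.97 − 7.034 = 1.936 mg/L.
t_c = (1/0.5700) ln[(0.848/0.278)(1 − 1.936×0.5700/(0.278×18.89))] = 1.754 × ln(2.410) = 1.543 d.
D_c = (0.278/0.848) × 18.89 × e^(−0.278×1.543) = 0.3278 × 18.89 × 0.6512 = 4.034 mg/L.
Minimum DO = 8.97 − 4.034 = 4.936 mg/L.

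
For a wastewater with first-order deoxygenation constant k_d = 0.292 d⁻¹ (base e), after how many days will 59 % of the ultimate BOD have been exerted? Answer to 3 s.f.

t ≈ 3.05 d

y/L₀ = 1 − e^(−k_d t) = 0.59 ⇒ e^(−k_d t) = 0.410
t = −ln(0.410) / 0.292 = 0.8916 / 0.292 = 3.053 d.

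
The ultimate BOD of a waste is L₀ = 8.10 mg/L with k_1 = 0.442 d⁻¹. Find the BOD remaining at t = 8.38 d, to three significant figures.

L_t = L₀ e^(−k_1 t) = 8.10 × e^(−0.442×8.38) = 8.10 × 0.02463 = 0.1995 mg/L.

L ≈ 0.199 mg/L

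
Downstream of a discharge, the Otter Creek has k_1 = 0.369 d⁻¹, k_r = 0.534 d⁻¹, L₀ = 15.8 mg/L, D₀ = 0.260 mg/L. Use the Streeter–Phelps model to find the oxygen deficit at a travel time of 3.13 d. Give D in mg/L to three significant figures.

D ≈ 4.54 mg/L

k_1 L₀/(k_r−k_1) = 0.369×15.8/(0.534−0.369) = 5.830/0.1650 = 35.33 mg/L.
e^(−k_1 t) = e^(−0.369×3.130) = 0.3151; e^(−k_r t) = e^(−0.534×3.130) = 0.1880.
D = 35.33 × (0.3151 − 0.1880) + 0.260 × 0.1880 = 4.491 + 0.04887 = 4.539 mg/L.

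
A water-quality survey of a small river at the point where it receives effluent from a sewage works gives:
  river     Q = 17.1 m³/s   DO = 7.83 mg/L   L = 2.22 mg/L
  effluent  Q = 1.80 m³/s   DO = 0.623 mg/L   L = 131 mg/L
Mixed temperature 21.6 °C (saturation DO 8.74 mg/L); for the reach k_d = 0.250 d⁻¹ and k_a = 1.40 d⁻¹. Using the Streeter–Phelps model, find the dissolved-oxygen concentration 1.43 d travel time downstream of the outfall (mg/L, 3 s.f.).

Mixed DO = (17.1×7.83 + 1.80×0.623)/(17.1+1.80) = 135.0/18.90 = 7.144 mg/L.
Mixed L₀ = (17.1×2.22 + 1.80×131)/(18.90) = 273.8/18.90 = 14.48 mg/L.
Initial deficit D₀ = C_s − DO₀ = 8.74 − 7.144 = 1.596 mg/L.
D(1.43) = [0.250×14.48/(1.40−0.250)](e^(−0.250×1.43) − e^(−1.40×1.43)) + 1.596 e^(−1.40×1.43)
= 3.149 × (0.6994 − 0.1351) + 1.596 × 0.1351 = 1.993 mg/L.
DO = 8.74 − 1.993 = 6.747 mg/L.

DO ≈ 6.75 mg/L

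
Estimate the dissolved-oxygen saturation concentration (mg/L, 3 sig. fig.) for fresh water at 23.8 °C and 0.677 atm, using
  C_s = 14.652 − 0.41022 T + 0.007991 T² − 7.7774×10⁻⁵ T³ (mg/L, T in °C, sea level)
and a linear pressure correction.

At sea level: C_s = 14.652 − 0.41022×23.8 + 0.007991×23.8² − 7.7774×10⁻⁵×23.8³ = 8.367 mg/L.
Pressure correction: C_s' = 8.367 × 0.677 = 5.664 mg/L.

C_s ≈ 5.66 mg/L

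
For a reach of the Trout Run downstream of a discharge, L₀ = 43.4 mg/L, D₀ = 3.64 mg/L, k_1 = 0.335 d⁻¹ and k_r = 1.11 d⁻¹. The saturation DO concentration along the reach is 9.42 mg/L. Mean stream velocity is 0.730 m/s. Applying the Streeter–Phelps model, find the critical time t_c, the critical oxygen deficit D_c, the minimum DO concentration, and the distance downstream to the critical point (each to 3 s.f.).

t_c ≈ 1.27 d; D_c ≈ 8.57 mg/L; min DO ≈ 0.853 mg/L; x_c ≈ 79.9 km

At the critical point dD/dt = 0, so k_1 L₀ e^(−k_1 t) = k_r D. Substituting D(t) from the Streeter–Phelps equation and solving for t gives
t_c = ln[(k_r/k_1)(1 − D₀(k_r−k_1)/(k_1 L₀))] / (k_r−k_1).
Here k_r−k_1 = 0.7750 d⁻¹ and 1 − D₀(k_r−k_1)/(k_1 L₀) = 1 − 3.64×0.7750/(0.335×43.4) = 0.8060, so
t_c = ln(3.313 × 0.8060) / 0.7750 = 0.9823 / 0.7750 = 1.267 d.
D_c = (k_1/k_r) L₀ e^(−k_1 t_c) = (0.335/1.11) × 43.4 × e^(−0.335×1.267) = 0.3018 × 43.4 × 0.6540 = 8.567 mg/L.
Minimum DO = C_s − D_c = 9.42 − 8.567 = 0.8533 mg/L.
x_c = v t_c = 0.730 m/s × 1.267 d × 86400 s/d = 79940 m ≈ 79.9 km.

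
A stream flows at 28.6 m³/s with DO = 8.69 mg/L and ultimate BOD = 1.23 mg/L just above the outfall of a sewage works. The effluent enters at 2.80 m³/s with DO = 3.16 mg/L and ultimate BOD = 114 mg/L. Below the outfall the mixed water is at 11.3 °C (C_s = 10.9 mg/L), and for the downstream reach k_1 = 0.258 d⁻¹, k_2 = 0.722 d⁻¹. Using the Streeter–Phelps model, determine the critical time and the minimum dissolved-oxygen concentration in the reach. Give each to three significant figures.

Mixed DO = (28.6×8.69 + 2.80×3.16)/(28.6+2.80) = 257.4/31.40 = 8.197 mg/L.
Mixed L₀ = (28.6×1.23 + 2.80×114)/(31.40) = 354.4/31.40 = 11.29 mg/L.
Initial deficit D₀ = C_s − DO₀ = 10.9 − 8.197 = 2.703 mg/L.
t_c = (1/0.4640) ln[(0.722/0.258)(1 − 2.703×0.4640/(0.258×11.29))] = 2.155 × ln(1.593) = 1.004 d.
D_c = (0.258/0.722) × 11.29 × e^(−0.258×1.004) = 0.3573 × 11.29 × 0.7719 = 3.113 mg/L.
Minimum DO = 10.9 − 3.113 = 7.787 mg/L.

t_c ≈ 1.00 d; minimum DO ≈ 7.79 mg/L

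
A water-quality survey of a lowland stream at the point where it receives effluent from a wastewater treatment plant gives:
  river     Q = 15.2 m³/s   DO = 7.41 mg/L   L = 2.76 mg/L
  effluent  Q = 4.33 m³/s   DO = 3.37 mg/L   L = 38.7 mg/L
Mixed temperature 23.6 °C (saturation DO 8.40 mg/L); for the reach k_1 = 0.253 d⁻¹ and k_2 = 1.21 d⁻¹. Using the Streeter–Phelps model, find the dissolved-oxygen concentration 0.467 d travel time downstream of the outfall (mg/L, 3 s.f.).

DO ≈ 6.42 mg/L

Mixed DO = (15.2×7.41 + 4.33×3.37)/(15.2+4.33) = 127.2/19.53 = 6.514 mg/L.
Mixed L₀ = (15.2×2.76 + 4.33×38.7)/(19.53) = 209.5/19.53 = 10.73 mg/L.
Initial deficit D₀ = C_s − DO₀ = 8.40 − 6.514 = 1.886 mg/L.
D(0.467) = [0.253×10.73/(1.21−0.253)](e^(−0.253×0.467) − e^(−1.21×0.467)) + 1.886 e^(−1.21×0.467)
= 2.836 × (0.8886 − 0.5683) + 1.886 × 0.5683 = 1.980 mg/L.
DO = 8.40 − 1.980 = 6.420 mg/L.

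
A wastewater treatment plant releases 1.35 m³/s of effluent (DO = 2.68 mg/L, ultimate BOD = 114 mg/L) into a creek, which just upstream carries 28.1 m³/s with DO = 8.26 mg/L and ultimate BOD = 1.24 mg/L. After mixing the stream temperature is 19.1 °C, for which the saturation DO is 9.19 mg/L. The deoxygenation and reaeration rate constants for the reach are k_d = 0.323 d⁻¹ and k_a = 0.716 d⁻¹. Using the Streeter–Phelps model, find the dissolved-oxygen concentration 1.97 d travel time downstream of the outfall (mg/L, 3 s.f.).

DO ≈ 7.40 mg/L

Mixed DO = (28.1×8.26 + 1.35×2.68)/(28.1+1.35) = 235.7/29.45 = 8.004 mg/L.
Mixed L₀ = (28.1×1.24 + 1.35×114)/(29.45) = 188.7/29.45 = 6.409 mg/L.
Initial deficit D₀ = C_s − DO₀ = 9.19 − 8.004 = 1.186 mg/L.
D(1.97) = [0.323×6.409/(0.716−0.323)](e^(−0.323×1.97) − e^(−0.716×1.97)) + 1.186 e^(−0.716×1.97)
= 5.267 × (0.5292 − 0.2440) + 1.186 × 0.2440 = 1.792 mg/L.
DO = 9.19 − 1.792 = 7.398 mg/L.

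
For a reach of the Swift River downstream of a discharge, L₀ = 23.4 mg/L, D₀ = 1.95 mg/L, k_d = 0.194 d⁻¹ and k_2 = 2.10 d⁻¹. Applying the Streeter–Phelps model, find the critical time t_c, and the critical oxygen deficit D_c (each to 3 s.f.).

At the critical point dD/dt = 0, so k_d L₀ e^(−k_d t) = k_2 D. Substituting D(t) from the Streeter–Phelps equation and solving for t gives
t_c = ln[(k_2/k_d)(1 − D₀(k_2−k_d)/(k_d L₀))] / (k_2−k_d).
Here k_2−k_d = 1.906 d⁻¹ and 1 − D₀(k_2−k_d)/(k_d L₀) = 1 − 1.95×1.906/(0.194×23.4) = 0.1813, so
t_c = ln(10.82 × 0.1813) / 1.906 = 0.6741 / 1.906 = 0.3537 d.
L(t_c) = L₀ e^(−k_d t_c) = 23.4 × 0.9337 = 21.85 mg/L, and at the critical point k_2 D_c = k_d L, so D_c = (0.194/2.10) × 21.85 = 2.018 mg/L.

t_c ≈ 0.354 d; D_c ≈ 2.02 mg/L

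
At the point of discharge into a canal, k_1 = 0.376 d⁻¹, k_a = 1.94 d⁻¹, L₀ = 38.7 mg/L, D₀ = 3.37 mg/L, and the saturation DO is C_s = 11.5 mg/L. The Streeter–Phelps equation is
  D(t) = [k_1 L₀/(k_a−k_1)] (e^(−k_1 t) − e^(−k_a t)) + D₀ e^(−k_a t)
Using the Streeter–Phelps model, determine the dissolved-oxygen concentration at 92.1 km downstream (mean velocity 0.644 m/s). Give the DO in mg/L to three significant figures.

Travel time t = x/v = 92.1 km / (0.644 m/s) = 92100 m / 0.644 m/s = 143000 s = 1.655 d.
k_1 L₀/(k_a−k_1) = 0.376×38.7/(1.94−0.376) = 14.55/1.564 = 9.304 mg/L.
e^(−k_1 t) = e^(−0.376×1.655) = 0.5367; e^(−k_a t) = e^(−1.94×1.655) = 0.04031.
D = 9.304 × (0.5367 − 0.04031) + 3.37 × 0.04031 = 4.618 + 0.1358 = 4.754 mg/L.
DO = C_s − D = 11.5 − 4.754 = 6.746 mg/L.

DO ≈ 6.75 mg/L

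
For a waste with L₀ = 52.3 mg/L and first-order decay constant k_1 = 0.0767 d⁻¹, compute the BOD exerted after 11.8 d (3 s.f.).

y ≈ 31.1 mg/L

y_t = L₀(1 − e^(−k_1 t)) = 52.3 × (1 − e^(−0.0767×11.8))
= 52.3 × (1 − 0.4045) = 52.3 × 0.5955 = 31.14 mg/L.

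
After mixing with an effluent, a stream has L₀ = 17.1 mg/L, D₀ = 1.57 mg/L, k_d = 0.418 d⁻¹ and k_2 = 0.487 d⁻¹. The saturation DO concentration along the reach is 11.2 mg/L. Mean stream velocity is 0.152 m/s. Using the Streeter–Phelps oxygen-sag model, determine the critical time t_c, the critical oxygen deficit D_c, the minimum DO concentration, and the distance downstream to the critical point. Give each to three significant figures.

t_c ≈ 1.99 d; D_c ≈ 6.38 mg/L; min DO ≈ 4.82 mg/L; x_c ≈ 26.2 km

At the critical point dD/dt = 0, so k_d L₀ e^(−k_d t) = k_2 D. Substituting D(t) from the Streeter–Phelps equation and solving for t gives
t_c = ln[(k_2/k_d)(1 − D₀(k_2−k_d)/(k_d L₀))] / (k_2−k_d).
Here k_2−k_d = 0.06900 d⁻¹ and 1 − D₀(k_2−k_d)/(k_d L₀) = 1 − 1.57×0.06900/(0.418×17.1) = 0.9848, so
t_c = ln(1.165 × 0.9848) / 0.06900 = 0.1375 / 0.06900 = 1.993 d.
D_c = (k_d/k_2) L₀ e^(−k_d t_c) = (0.418/0.487) × 17.1 × e^(−0.418×1.993) = 0.8583 × 17.1 × 0.4347 = 6.381 mg/L.
Minimum DO = C_s − D_c = 11.2 − 6.381 = 4.819 mg/L.
x_c = v t_c = 0.152 m/s × 1.993 d × 86400 s/d = 26170 m ≈ 26.2 km.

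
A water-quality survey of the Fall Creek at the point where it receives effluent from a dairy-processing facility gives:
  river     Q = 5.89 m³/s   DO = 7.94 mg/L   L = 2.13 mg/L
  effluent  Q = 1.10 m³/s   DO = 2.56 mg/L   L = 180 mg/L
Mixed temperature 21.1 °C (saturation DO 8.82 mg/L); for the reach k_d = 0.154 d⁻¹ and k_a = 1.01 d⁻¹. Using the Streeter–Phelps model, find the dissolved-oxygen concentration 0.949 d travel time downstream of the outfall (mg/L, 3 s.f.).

Mixed DO = (5.89×7.94 + 1.10×2.56)/(5.89+1.10) = 49.58/6.990 = 7.093 mg/L.
Mixed L₀ = (5.89×2.13 + 1.10×180)/(6.990) = 210.5/6.990 = 30.12 mg/L.
Initial deficit D₀ = C_s − DO₀ = 8.82 − 7.093 = 1.727 mg/L.
D(0.949) = [0.154×30.12/(1.01−0.154)](e^(−0.154×0.949) − e^(−1.01×0.949)) + 1.727 e^(−1.01×0.949)
= 5.419 × (0.8640 − 0.3835) + 1.727 × 0.3835 = 3.266 mg/L.
DO = 8.82 − 3.266 = 5.554 mg/L.

DO ≈ 5.55 mg/L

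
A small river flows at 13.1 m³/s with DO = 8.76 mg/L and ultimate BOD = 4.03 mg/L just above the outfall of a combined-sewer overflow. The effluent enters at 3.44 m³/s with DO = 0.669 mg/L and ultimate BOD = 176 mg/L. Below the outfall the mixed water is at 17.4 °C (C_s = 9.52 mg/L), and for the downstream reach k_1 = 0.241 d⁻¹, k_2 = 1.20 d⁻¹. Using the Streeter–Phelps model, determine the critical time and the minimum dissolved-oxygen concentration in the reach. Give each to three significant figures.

t_c ≈ 1.38 d; minimum DO ≈ 3.79 mg/L

Mixed DO = (13.1×8.76 + 3.44×0.669)/(13.1+3.44) = 117.1/16.54 = 7.077 mg/L.
Mixed L₀ = (13.1×4.03 + 3.44×176)/(16.54) = 658.2/16.54 = 39.80 mg/L.
Initial deficit D₀ = C_s − DO₀ = 9.52 − 7.077 = 2.443 mg/L.
t_c = (1/0.9590) ln[(1.20/0.241)(1 − 2.443×0.9590/(0.241×39.80))] = 1.043 × ln(3.763) = 1.382 d.
D_c = (0.241/1.20) × 39.80 × e^(−0.241×1.382) = 0.2008 × 39.80 × 0.7167 = 5.729 mg/L.
Minimum DO = 9.52 − 5.729 = 3.791 mg/L.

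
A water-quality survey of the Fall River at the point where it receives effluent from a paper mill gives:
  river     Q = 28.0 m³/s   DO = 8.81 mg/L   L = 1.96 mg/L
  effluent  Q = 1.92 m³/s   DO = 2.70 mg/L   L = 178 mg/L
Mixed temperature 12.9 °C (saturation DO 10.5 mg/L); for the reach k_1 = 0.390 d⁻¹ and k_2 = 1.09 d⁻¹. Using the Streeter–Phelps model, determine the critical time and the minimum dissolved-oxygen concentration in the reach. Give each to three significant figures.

Mixed DO = (28.0×8.81 + 1.92×2.70)/(28.0+1.92) = 251.9/29.92 = 8.418 mg/L.
Mixed L₀ = (28.0×1.96 + 1.92×178)/(29.92) = 396.6/29.92 = 13.26 mg/L.
Initial deficit D₀ = C_s − DO₀ = 10.5 − 8.418 = 2.082 mg/L.
t_c = (1/0.7000) ln[(1.09/0.390)(1 − 2.082×0.7000/(0.390×13.26))] = 1.429 × ln(2.007) = 0.9952 d.
D_c = (0.390/1.09) × 13.26 × e^(−0.390×0.9952) = 0.3578 × 13.26 × 0.6783 = 3.217 mg/L.
Minimum DO = 10.5 − 3.217 = 7.283 mg/L.

t_c ≈ 0.995 d; minimum DO ≈ 7.28 mg/L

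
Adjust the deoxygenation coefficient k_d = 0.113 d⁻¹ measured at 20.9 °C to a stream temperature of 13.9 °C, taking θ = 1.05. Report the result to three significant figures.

k_d(T₂) = k_d(T₁) · θ^(T₂−T₁) = 0.113 × 1.05^(13.9−20.9)
= 0.113 × 1.05^-7.00 = 0.113 × 0.7107 = 0.08031 d⁻¹.

k_d ≈ 0.0803 d⁻¹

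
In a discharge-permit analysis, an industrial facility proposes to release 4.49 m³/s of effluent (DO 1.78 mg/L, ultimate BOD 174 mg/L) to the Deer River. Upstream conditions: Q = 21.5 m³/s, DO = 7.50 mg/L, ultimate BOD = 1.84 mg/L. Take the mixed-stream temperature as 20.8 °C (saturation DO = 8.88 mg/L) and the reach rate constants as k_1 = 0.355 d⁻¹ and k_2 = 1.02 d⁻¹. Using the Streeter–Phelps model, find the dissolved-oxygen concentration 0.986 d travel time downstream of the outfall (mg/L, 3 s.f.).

Mixed DO = (21.5×7.50 + 4.49×1.78)/(21.5+4.49) = 169.2/25.99 = 6.512 mg/L.
Mixed L₀ = (21.5×1.84 + 4.49×174)/(25.99) = 820.8/25.99 = 31.58 mg/L.
Initial deficit D₀ = C_s − DO₀ = 8.88 − 6.512 = 2.368 mg/L.
D(0.986) = [0.355×31.58/(1.02−0.355)](e^(−0.355×0.986) − e^(−1.02×0.986)) + 2.368 e^(−1.02×0.986)
= 16.86 × (0.7047 − 0.3658) + 2.368 × 0.3658 = 6.580 mg/L.
DO = 8.88 − 6.580 = 2.300 mg/L.

DO ≈ 2.30 mg/L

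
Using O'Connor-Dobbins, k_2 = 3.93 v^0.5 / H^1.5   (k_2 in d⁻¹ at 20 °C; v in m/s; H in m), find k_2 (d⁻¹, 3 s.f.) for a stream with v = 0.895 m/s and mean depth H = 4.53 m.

k_2 = 3.93 × 0.895^0.5 / 4.53^1.5 = 3.93 × 0.9460 / 9.642 = 0.3856 d⁻¹.

k_2 ≈ 0.386 d⁻¹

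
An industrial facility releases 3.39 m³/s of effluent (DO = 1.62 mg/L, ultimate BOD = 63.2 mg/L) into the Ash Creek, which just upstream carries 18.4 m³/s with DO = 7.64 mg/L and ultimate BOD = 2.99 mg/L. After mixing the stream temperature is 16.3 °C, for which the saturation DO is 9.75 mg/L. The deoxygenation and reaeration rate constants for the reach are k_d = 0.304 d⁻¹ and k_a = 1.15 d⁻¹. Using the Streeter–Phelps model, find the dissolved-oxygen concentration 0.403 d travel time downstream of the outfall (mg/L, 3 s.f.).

DO ≈ 6.70 mg/L

Mixed DO = (18.4×7.64 + 3.39×1.62)/(18.4+3.39) = 146.1/21.79 = 6.703 mg/L.
Mixed L₀ = (18.4×2.99 + 3.39×63.2)/(21.79) = 269.3/21.79 = 12.36 mg/L.
Initial deficit D₀ = C_s − DO₀ = 9.75 − 6.703 = 3.047 mg/L.
D(0.403) = [0.304×12.36/(1.15−0.304)](e^(−0.304×0.403) − e^(−1.15×0.403)) + 3.047 e^(−1.15×0.403)
= 4.440 × (0.8847 − 0.6291) + 3.047 × 0.6291 = 3.052 mg/L.
DO = 9.75 − 3.052 = 6.698 mg/L.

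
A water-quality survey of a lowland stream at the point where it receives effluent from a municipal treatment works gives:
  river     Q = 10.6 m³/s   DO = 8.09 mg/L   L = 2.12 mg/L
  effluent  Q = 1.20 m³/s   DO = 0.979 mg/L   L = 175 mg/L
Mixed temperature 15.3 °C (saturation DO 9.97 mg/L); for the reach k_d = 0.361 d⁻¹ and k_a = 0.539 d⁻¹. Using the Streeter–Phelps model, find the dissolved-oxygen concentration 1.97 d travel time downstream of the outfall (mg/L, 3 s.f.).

Mixed DO = (10.6×8.09 + 1.20×0.979)/(10.6+1.20) = 86.93/11.80 = 7.367 mg/L.
Mixed L₀ = (10.6×2.12 + 1.20×175)/(11.80) = 232.5/11.80 = 19.70 mg/L.
Initial deficit D₀ = C_s − DO₀ = 9.97 − 7.367 = 2.603 mg/L.
D(1.97) = [0.361×19.70/(0.539−0.361)](e^(−0.361×1.97) − e^(−0.539×1.97)) + 2.603 e^(−0.539×1.97)
= 39.96 × (0.4911 − 0.3458) + 2.603 × 0.3458 = 6.704 mg/L.
DO = 9.97 − 6.704 = 3.266 mg/L.

DO ≈ 3.27 mg/L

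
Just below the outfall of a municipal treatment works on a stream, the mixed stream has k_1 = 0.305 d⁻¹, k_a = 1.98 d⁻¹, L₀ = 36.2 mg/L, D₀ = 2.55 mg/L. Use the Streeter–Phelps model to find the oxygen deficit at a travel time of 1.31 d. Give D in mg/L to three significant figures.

k_1 L₀/(k_a−k_1) = 0.305×36.2/(1.98−0.305) = 11.04/1.675 = 6.592 mg/L.
e^(−k_1 t) = e^(−0.305×1.310) = 0.6706; e^(−k_a t) = e^(−1.98×1.310) = 0.07474.
D = 6.592 × (0.6706 − 0.07474) + 2.55 × 0.07474 = 3.928 + 0.1906 = 4.118 mg/L.

D ≈ 4.12 mg/L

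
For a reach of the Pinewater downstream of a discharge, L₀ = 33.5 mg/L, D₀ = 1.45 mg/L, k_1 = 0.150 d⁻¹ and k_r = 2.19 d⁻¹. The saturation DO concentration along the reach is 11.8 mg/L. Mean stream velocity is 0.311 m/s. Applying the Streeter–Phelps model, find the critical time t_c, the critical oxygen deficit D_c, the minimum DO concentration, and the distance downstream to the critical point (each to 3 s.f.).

At the critical point dD/dt = 0, so k_1 L₀ e^(−k_1 t) = k_r D. Substituting D(t) from the Streeter–Phelps equation and solving for t gives
t_c = ln[(k_r/k_1)(1 − D₀(k_r−k_1)/(k_1 L₀))] / (k_r−k_1).
Here k_r−k_1 = 2.040 d⁻¹ and 1 − D₀(k_r−k_1)/(k_1 L₀) = 1 − 1.45×2.040/(0.150×33.5) = 0.4113, so
t_c = ln(14.60 × 0.4113) / 2.040 = 1.793 / 2.040 = 0.8788 d.
D_c = (k_1/k_r) L₀ e^(−k_1 t_c) = (0.150/2.19) × 33.5 × e^(−0.150×0.8788) = 0.06849 × 33.5 × 0.8765 = 2.011 mg/L.
Minimum DO = C_s − D_c = 11.8 − 2.011 = 9.789 mg/L.
x_c = v t_c = 0.311 m/s × 0.8788 d × 86400 s/d = 23610 m ≈ 23.6 km.

t_c ≈ 0.879 d; D_c ≈ 2.01 mg/L; min DO ≈ 9.79 mg/L; x_c ≈ 23.6 km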